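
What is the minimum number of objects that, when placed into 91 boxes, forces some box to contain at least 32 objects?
n = (32 − 1)·91 + 1 = 2822

By the generalised pigeonhole principle, to guarantee some box contains ≥ r objects we need more than (r − 1) · k objects total. Threshold: n = (r − 1) · k + 1. With r = 32 and k = 91: n = 31 · 91 + 1 = 2821 + 1 = 2822. For n = 2821 = 31 · 91, we can put exactly 31 objects in every box, avoiding 32 in any single one — so 2822 is tight.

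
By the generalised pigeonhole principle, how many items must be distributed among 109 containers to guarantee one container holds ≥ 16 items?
n = (16 − 1)·109 + 1 = 1636

By the generalised pigeonhole principle, to guarantee some box contains ≥ r objects we need more than (r − 1) · k objects total. Threshold: n = (r − 1) · k + 1. With r = 16 and k = 109: n = 15 · 109 + 1 = 1635 + 1 = 1636. For n = 1635 = 15 · 109, we can put exactly 15 objects in every box, avoiding 16 in any single one — so 1636 is tight.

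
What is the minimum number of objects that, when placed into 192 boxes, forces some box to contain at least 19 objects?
n = (19 − 1)·192 + 1 = 3457

By the generalised pigeonhole principle, to guarantee some box contains ≥ r objects we need more than (r − 1) · k objects total. Threshold: n = (r − 1) · k + 1. With r = 19 and k = 192: n = 18 · 192 + 1 = 3456 + 1 = 3457. For n = 3456 = 18 · 192, we can put exactly 18 objects in every box, avoiding 19 in any single one — so 3457 is tight.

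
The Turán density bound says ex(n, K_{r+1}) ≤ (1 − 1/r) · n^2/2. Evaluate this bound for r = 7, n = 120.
Turán density bound = (6/7) · 120^2/2 = 43200/7 ≈ 6171.4286

Turán's theorem: ex(n, K_{r+1}) is achieved by the complete r-partite Turán graph T(n, r) with parts as balanced as possible, and is at most (1 − 1/r) · n^2/2. For r = 7, n = 120: the density bound is (6/7) · 14400/2 = 43200/7 ≈ 6171.4286. The integer-valued extremum is e(T(120, 7)) = 6171, which is strictly less than the density bound 43200/7 since 7 ∤ 120 (the parts of T(120, 7) cannot all be equal).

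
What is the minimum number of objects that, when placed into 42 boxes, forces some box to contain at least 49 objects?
n = (49 − 1)·42 + 1 = 2017

By the generalised pigeonhole principle, to guarantee some box contains ≥ r objects we need more than (r − 1) · k objects total. Threshold: n = (r − 1) · k + 1. With r = 49 and k = 42: n = 48 · 42 + 1 = 2016 + 1 = 2017. For n = 2016 = 48 · 42, we can put exactly 48 objects in every box, avoiding 49 in any single one — so 2017 is tight.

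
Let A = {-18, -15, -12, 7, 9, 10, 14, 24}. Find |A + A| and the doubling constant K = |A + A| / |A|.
K = |A + A| / |A| = 33/8

Enumerate A + A = {a + b : a, b ∈ A}. With |A| = 8, there are |A|^2 = 64 ordered sum pairs; collecting distinct values, A + A = {-36, -33, -30, -27, -24, -11, -9, -8, -6, -5, -4, -3, -2, -1, 2, 6, 9, 12, 14, 16, 17, 18, 19, 20, 21, 23, 24, 28, 31, 33, 34, 38, 48}, so |A + A| = 33. Thus K = 33/8. For comparison, the minimum possible |A + A| over all 8-element sets is 2·8 − 1 = 15 (so min K = 15/8), attained only by arithmetic progressions.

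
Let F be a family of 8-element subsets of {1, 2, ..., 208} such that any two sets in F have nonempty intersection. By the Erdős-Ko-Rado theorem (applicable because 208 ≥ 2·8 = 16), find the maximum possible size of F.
max |F| = C(207, 7) = 2916315611091

Erdős-Ko-Rado (1961): when n ≥ 2k, max |F| = C(n−1, k−1). The bound is attained by the star {A : i ∈ A} for any fixed i ∈ [n]. Here C(208−1, 8−1) = C(207, 7) = 2916315611091.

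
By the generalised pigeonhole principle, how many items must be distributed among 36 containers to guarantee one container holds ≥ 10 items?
n = (10 − 1)·36 + 1 = 325

By the generalised pigeonhole principle, to guarantee some box contains ≥ r objects we need more than (r − 1) · k objects total. Threshold: n = (r − 1) · k + 1. With r = 10 and k = 36: n = 9 · 36 + 1 = 324 + 1 = 325. For n = 324 = 9 · 36, we can put exactly 9 objects in every box, avoiding 10 in any single one — so 325 is tight.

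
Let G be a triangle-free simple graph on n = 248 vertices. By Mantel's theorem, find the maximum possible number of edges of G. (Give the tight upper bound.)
ex(248, K_3) = ⌊248^2/4⌋ = 15376

Mantel (1907): a triangle-free graph on n vertices has at most ⌊n^2/4⌋ edges, with equality for the complete bipartite graph K_{⌊n/2⌋, ⌈n/2⌉}. For n = 248: ⌊248^2/4⌋ = ⌊61504/4⌋ = 15376. The extremal graph is K_{124, 124}, which has 124·124 = 15376 edges.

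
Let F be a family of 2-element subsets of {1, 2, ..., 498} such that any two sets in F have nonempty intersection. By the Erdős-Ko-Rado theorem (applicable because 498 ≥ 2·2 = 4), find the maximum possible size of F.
max |F| = C(497, 1) = 497

The Erdős-Ko-Rado theorem states: for n ≥ 2k, an intersecting family of k-subsets of an n-element set has size at most C(n − 1, k − 1), with equality for 'star' families {A ⊆ [n] : |A| = k, i ∈ A} (fix an element i). For n = 498, k = 2: C(497, 1) = 497.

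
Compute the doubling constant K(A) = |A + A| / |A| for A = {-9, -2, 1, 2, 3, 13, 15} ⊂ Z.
K = |A + A| / |A| = 24/7

Enumerate A + A = {a + b : a, b ∈ A}. With |A| = 7, there are |A|^2 = 49 ordered sum pairs; collecting distinct values, A + A = {-18, -11, -8, -7, -6, -4, -1, 0, 1, 2, 3, 4, 5, 6, 11, 13, 14, 15, 16, 17, 18, 26, 28, 30}, so |A + A| = 24. Thus K = 24/7. For comparison, the minimum possible |A + A| over all 7-element sets is 2·7 − 1 = 13 (so min K = 13/7), attained only by arithmetic progressions.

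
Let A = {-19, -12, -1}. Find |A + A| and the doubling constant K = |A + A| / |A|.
K = |A + A| / |A| = 6/3 = 2

Enumerate A + A = {a + b : a, b ∈ A}. With |A| = 3, there are |A|^2 = 9 ordered sum pairs; collecting distinct values, A + A = {-38, -31, -24, -20, -13, -2}, so |A + A| = 6. Thus K = 6/3 = 2. For comparison, the minimum possible |A + A| over all 3-element sets is 2·3 − 1 = 5 (so min K = 5/3), attained only by arithmetic progressions.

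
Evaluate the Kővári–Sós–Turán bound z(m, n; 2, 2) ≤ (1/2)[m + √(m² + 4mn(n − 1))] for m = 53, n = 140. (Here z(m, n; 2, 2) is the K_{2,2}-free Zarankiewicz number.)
z(53, 140; 2, 2) ≤ (1/2)[53 + √(53² + 4·53·140·139)] = (1/2)[53 + √4128329] = 1042.4145

Kővári–Sós–Turán: let r_1, ..., r_53 be the row sums and z = Σ r_i the total number of 1s. Each pair of columns can share at most one row with both entries 1 (else a 2×2 all-ones block appears), so Σ_i C(r_i, 2) ≤ C(140, 2) = 9730. By convexity Σ_i C(r_i, 2) ≥ 53·C(z/53, 2) = z(z − 53)/(2·53), giving z² − 53z − 53·140·139 ≤ 0 and hence z ≤ (1/2)[53 + √(2809 + 4·1031380)] = (1/2)[53 + √4128329] ≈ (1/2)(53 + 2031.829) = 1042.4145.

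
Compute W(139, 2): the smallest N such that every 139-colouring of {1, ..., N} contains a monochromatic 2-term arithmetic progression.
W(139, 2) = 139 + 1 = 140

A 2-term AP is any pair of integers, so a monochromatic 2-AP exists iff some colour is used at least twice. With 139 colours, the colouring i ↦ i on {1, ..., 139} uses each colour once, avoiding any monochromatic pair, so W(139, 2) > 139. For {1, ..., 140}, pigeonhole forces two integers of the same colour, which form a monochromatic 2-AP. Hence W(139, 2) = 140.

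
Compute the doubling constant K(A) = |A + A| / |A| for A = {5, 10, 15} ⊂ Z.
K = |A + A| / |A| = 5/3

Enumerate A + A = {a + b : a, b ∈ A}. With |A| = 3, there are |A|^2 = 9 ordered sum pairs; collecting distinct values, A + A = {10, 15, 20, 25, 30}, so |A + A| = 5. Thus K = 5/3. Here |A + A| = 2|A| − 1 = 5, the minimum possible — so K = 5/3 is minimal, which holds iff A is an arithmetic progression.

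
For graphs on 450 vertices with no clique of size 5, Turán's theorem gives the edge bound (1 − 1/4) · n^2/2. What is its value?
Turán density bound = (3/4) · 450^2/2 = 151875/2 ≈ 75937.5

Turán's theorem: ex(n, K_{r+1}) is achieved by the complete r-partite Turán graph T(n, r) with parts as balanced as possible, and is at most (1 − 1/r) · n^2/2. For r = 4, n = 450: the density bound is (3/4) · 202500/2 = 151875/2 ≈ 75937.5. The integer-valued extremum is e(T(450, 4)) = 75937, which is strictly less than the density bound 151875/2 since 4 ∤ 450 (the parts of T(450, 4) cannot all be equal).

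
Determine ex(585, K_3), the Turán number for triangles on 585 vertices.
ex(585, K_3) = ⌊585^2/4⌋ = 85556

Mantel (1907): a triangle-free graph on n vertices has at most ⌊n^2/4⌋ edges, with equality for the complete bipartite graph K_{⌊n/2⌋, ⌈n/2⌉}. For n = 585: ⌊585^2/4⌋ = ⌊342225/4⌋ = 85556. The extremal graph is K_{292, 293}, which has 292·293 = 85556 edges.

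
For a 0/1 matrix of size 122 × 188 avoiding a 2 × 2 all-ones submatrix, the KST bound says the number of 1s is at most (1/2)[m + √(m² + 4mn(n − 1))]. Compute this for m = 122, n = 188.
z(122, 188; 2, 2) ≤ (1/2)[122 + √(122² + 4·122·188·187)] = (1/2)[122 + √17171012] = 2132.896

Kővári–Sós–Turán: let r_1, ..., r_122 be the row sums and z = Σ r_i the total number of 1s. Each pair of columns can share at most one row with both entries 1 (else a 2×2 all-ones block appears), so Σ_i C(r_i, 2) ≤ C(188, 2) = 17578. By convexity Σ_i C(r_i, 2) ≥ 122·C(z/122, 2) = z(z − 122)/(2·122), giving z² − 122z − 122·188·187 ≤ 0 and hence z ≤ (1/2)[122 + √(14884 + 4·4289032)] = (1/2)[122 + √17171012] ≈ (1/2)(122 + 4143.792) = 2132.896.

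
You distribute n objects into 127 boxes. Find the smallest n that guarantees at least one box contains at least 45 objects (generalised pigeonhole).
n = (45 − 1)·127 + 1 = 5589

By the generalised pigeonhole principle, to guarantee some box contains ≥ r objects we need more than (r − 1) · k objects total. Threshold: n = (r − 1) · k + 1. With r = 45 and k = 127: n = 44 · 127 + 1 = 5588 + 1 = 5589. For n = 5588 = 44 · 127, we can put exactly 44 objects in every box, avoiding 45 in any single one — so 5589 is tight.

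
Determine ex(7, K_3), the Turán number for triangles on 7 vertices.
ex(7, K_3) = ⌊7^2/4⌋ = 12

Mantel (1907): a triangle-free graph on n vertices has at most ⌊n^2/4⌋ edges, with equality for the complete bipartite graph K_{⌊n/2⌋, ⌈n/2⌉}. For n = 7: ⌊7^2/4⌋ = ⌊49/4⌋ = 12. The extremal graph is K_{3, 4}, which has 3·4 = 12 edges.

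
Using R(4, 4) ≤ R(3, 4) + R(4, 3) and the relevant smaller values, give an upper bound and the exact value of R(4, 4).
R(4, 4) ≤ R(3, 4) + R(4, 3) = 9 + 9 = 18; exact value R(4, 4) = 18.

The Erdős–Szekeres recurrence R(r, s) ≤ R(r−1, s) + R(r, s−1) applied to (r, s) = (4, 4) gives
  R(4, 4) ≤ R(3, 4) + R(4, 3) = 9 + 9 = 18.
(Recall R(2, k) = k and R is symmetric.) Here the recurrence bound is tight: a matching lower-bound construction on K_{17} shows R(4, 4) > 17, so R(4, 4) = 18 exactly.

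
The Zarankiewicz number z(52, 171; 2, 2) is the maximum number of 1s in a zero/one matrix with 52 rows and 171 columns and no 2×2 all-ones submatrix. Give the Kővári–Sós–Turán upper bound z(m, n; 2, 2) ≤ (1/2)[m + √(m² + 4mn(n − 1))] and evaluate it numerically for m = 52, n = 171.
z(52, 171; 2, 2) ≤ (1/2)[52 + √(52² + 4·52·171·170)] = (1/2)[52 + √6049264] = 1255.7626

Kővári–Sós–Turán: let r_1, ..., r_52 be the row sums and z = Σ r_i the total number of 1s. Each pair of columns can share at most one row with both entries 1 (else a 2×2 all-ones block appears), so Σ_i C(r_i, 2) ≤ C(171, 2) = 14535. By convexity Σ_i C(r_i, 2) ≥ 52·C(z/52, 2) = z(z − 52)/(2·52), giving z² − 52z − 52·171·170 ≤ 0 and hence z ≤ (1/2)[52 + √(2704 + 4·1511640)] = (1/2)[52 + √6049264] ≈ (1/2)(52 + 2459.5252) = 1255.7626.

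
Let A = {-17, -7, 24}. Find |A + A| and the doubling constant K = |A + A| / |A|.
K = |A + A| / |A| = 6/3 = 2

Enumerate A + A = {a + b : a, b ∈ A}. With |A| = 3, there are |A|^2 = 9 ordered sum pairs; collecting distinct values, A + A = {-34, -24, -14, 7, 17, 48}, so |A + A| = 6. Thus K = 6/3 = 2. For comparison, the minimum possible |A + A| over all 3-element sets is 2·3 − 1 = 5 (so min K = 5/3), attained only by arithmetic progressions.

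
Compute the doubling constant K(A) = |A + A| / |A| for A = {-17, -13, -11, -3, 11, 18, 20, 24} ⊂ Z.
K = |A + A| / |A| = 33/8

Enumerate A + A = {a + b : a, b ∈ A}. With |A| = 8, there are |A|^2 = 64 ordered sum pairs; collecting distinct values, A + A = {-34, -30, -28, -26, -24, -22, -20, -16, -14, -6, -2, 0, 1, 3, 5, 7, 8, 9, 11, 13, 15, 17, 21, 22, 29, 31, 35, 36, 38, 40, 42, 44, 48}, so |A + A| = 33. Thus K = 33/8. For comparison, the minimum possible |A + A| over all 8-element sets is 2·8 − 1 = 15 (so min K = 15/8), attained only by arithmetic progressions.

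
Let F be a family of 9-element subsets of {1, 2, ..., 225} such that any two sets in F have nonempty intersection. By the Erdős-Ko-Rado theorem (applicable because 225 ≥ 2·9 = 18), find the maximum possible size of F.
max |F| = C(224, 8) = 138535357316356

The Erdős-Ko-Rado theorem states: for n ≥ 2k, an intersecting family of k-subsets of an n-element set has size at most C(n − 1, k − 1), with equality for 'star' families {A ⊆ [n] : |A| = k, i ∈ A} (fix an element i). For n = 225, k = 9: C(224, 8) = 138535357316356.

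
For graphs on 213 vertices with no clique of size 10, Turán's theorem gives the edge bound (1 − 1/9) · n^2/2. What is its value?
Turán density bound = (8/9) · 213^2/2 = 20164

Turán's theorem: ex(n, K_{r+1}) is achieved by the complete r-partite Turán graph T(n, r) with parts as balanced as possible, and is at most (1 − 1/r) · n^2/2. For r = 9, n = 213: the density bound is (8/9) · 45369/2 = 20164. The integer-valued extremum is e(T(213, 9)) = 20163, which is strictly less than the density bound 20164 since 9 ∤ 213 (the parts of T(213, 9) cannot all be equal).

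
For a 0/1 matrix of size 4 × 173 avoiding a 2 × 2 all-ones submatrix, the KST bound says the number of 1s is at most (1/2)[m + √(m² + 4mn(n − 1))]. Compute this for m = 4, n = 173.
z(4, 173; 2, 2) ≤ (1/2)[4 + √(4² + 4·4·173·172)] = (1/2)[4 + √476112] = 347.0043

Kővári–Sós–Turán: let r_1, ..., r_4 be the row sums and z = Σ r_i the total number of 1s. Each pair of columns can share at most one row with both entries 1 (else a 2×2 all-ones block appears), so Σ_i C(r_i, 2) ≤ C(173, 2) = 14878. By convexity Σ_i C(r_i, 2) ≥ 4·C(z/4, 2) = z(z − 4)/(2·4), giving z² − 4z − 4·173·172 ≤ 0 and hence z ≤ (1/2)[4 + √(16 + 4·119024)] = (1/2)[4 + √476112] ≈ (1/2)(4 + 690.0087) = 347.0043.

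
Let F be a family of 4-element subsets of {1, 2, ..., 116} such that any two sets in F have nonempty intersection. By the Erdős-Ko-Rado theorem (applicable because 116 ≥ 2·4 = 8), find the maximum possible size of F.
max |F| = C(115, 3) = 246905

Erdős-Ko-Rado (1961): when n ≥ 2k, max |F| = C(n−1, k−1). The bound is attained by the star {A : i ∈ A} for any fixed i ∈ [n]. Here C(116−1, 4−1) = C(115, 3) = 246905.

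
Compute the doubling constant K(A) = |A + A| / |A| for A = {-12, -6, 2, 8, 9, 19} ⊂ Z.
K = |A + A| / |A| = 20/6 = 10/3

Enumerate A + A = {a + b : a, b ∈ A}. With |A| = 6, there are |A|^2 = 36 ordered sum pairs; collecting distinct values, A + A = {-24, -18, -12, -10, -4, -3, 2, 3, 4, 7, 10, 11, 13, 16, 17, 18, 21, 27, 28, 38}, so |A + A| = 20. Thus K = 20/6 = 10/3. For comparison, the minimum possible |A + A| over all 6-element sets is 2·6 − 1 = 11 (so min K = 11/6), attained only by arithmetic progressions.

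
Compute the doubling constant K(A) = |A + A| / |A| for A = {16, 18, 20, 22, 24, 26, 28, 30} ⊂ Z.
K = |A + A| / |A| = 15/8

Enumerate A + A = {a + b : a, b ∈ A}. With |A| = 8, there are |A|^2 = 64 ordered sum pairs; collecting distinct values, A + A = {32, 34, 36, 38, 40, 42, 44, 46, 48, 50, 52, 54, 56, 58, 60}, so |A + A| = 15. Thus K = 15/8. Here |A + A| = 2|A| − 1 = 15, the minimum possible — so K = 15/8 is minimal, which holds iff A is an arithmetic progression.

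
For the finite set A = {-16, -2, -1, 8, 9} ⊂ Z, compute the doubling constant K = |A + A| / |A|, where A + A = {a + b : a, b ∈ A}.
K = |A + A| / |A| = 14/5

Enumerate A + A = {a + b : a, b ∈ A}. With |A| = 5, there are |A|^2 = 25 ordered sum pairs; collecting distinct values, A + A = {-32, -18, -17, -8, -7, -4, -3, -2, 6, 7, 8, 16, 17, 18}, so |A + A| = 14. Thus K = 14/5. For comparison, the minimum possible |A + A| over all 5-element sets is 2·5 − 1 = 9 (so min K = 9/5), attained only by arithmetic progressions.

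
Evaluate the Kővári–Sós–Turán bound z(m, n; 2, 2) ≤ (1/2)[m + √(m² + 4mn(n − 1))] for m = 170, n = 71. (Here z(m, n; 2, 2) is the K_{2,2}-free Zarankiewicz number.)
z(170, 71; 2, 2) ≤ (1/2)[170 + √(170² + 4·170·71·70)] = (1/2)[170 + √3408500] = 1008.1062

Kővári–Sós–Turán: let r_1, ..., r_170 be the row sums and z = Σ r_i the total number of 1s. Each pair of columns can share at most one row with both entries 1 (else a 2×2 all-ones block appears), so Σ_i C(r_i, 2) ≤ C(71, 2) = 2485. By convexity Σ_i C(r_i, 2) ≥ 170·C(z/170, 2) = z(z − 170)/(2·170), giving z² − 170z − 170·71·70 ≤ 0 and hence z ≤ (1/2)[170 + √(28900 + 4·844900)] = (1/2)[170 + √3408500] ≈ (1/2)(170 + 1846.2123) = 1008.1062.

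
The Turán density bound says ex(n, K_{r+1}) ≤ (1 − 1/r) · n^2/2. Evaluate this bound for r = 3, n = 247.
Turán density bound = (2/3) · 247^2/2 = 61009/3 ≈ 20336.3333

Turán's theorem: ex(n, K_{r+1}) is achieved by the complete r-partite Turán graph T(n, r) with parts as balanced as possible, and is at most (1 − 1/r) · n^2/2. For r = 3, n = 247: the density bound is (2/3) · 61009/2 = 61009/3 ≈ 20336.3333. The integer-valued extremum is e(T(247, 3)) = 20336, which is strictly less than the density bound 61009/3 since 3 ∤ 247 (the parts of T(247, 3) cannot all be equal).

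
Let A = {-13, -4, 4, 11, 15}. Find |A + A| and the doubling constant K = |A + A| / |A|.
K = |A + A| / |A| = 15/5 = 3

Enumerate A + A = {a + b : a, b ∈ A}. With |A| = 5, there are |A|^2 = 25 ordered sum pairs; collecting distinct values, A + A = {-26, -17, -9, -8, -2, 0, 2, 7, 8, 11, 15, 19, 22, 26, 30}, so |A + A| = 15. Thus K = 15/5 = 3. For comparison, the minimum possible |A + A| over all 5-element sets is 2·5 − 1 = 9 (so min K = 9/5), attained only by arithmetic progressions.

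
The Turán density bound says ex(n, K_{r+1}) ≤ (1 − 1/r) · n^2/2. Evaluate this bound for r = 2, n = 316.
Turán density bound = (1/2) · 316^2/2 = 24964

Turán's theorem: ex(n, K_{r+1}) is achieved by the complete r-partite Turán graph T(n, r) with parts as balanced as possible, and is at most (1 − 1/r) · n^2/2. For r = 2, n = 316: the density bound is (1/2) · 99856/2 = 24964. Since 2 ∣ 316, the Turán graph T(316, 2) has parts of equal size 158, and its edge count e(T(316, 2)) = 24964 attains the density bound exactly.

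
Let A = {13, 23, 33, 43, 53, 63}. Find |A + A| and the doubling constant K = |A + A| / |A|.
K = |A + A| / |A| = 11/6

Enumerate A + A = {a + b : a, b ∈ A}. With |A| = 6, there are |A|^2 = 36 ordered sum pairs; collecting distinct values, A + A = {26, 36, 46, 56, 66, 76, 86, 96, 106, 116, 126}, so |A + A| = 11. Thus K = 11/6. Here |A + A| = 2|A| − 1 = 11, the minimum possible — so K = 11/6 is minimal, which holds iff A is an arithmetic progression.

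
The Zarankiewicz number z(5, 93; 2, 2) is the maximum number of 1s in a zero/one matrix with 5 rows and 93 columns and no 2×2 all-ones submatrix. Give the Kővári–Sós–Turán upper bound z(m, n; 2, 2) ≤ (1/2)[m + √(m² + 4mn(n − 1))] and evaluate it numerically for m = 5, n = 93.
z(5, 93; 2, 2) ≤ (1/2)[5 + √(5² + 4·5·93·92)] = (1/2)[5 + √171145] = 209.3484

Kővári–Sós–Turán: let r_1, ..., r_5 be the row sums and z = Σ r_i the total number of 1s. Each pair of columns can share at most one row with both entries 1 (else a 2×2 all-ones block appears), so Σ_i C(r_i, 2) ≤ C(93, 2) = 4278. By convexity Σ_i C(r_i, 2) ≥ 5·C(z/5, 2) = z(z − 5)/(2·5), giving z² − 5z − 5·93·92 ≤ 0 and hence z ≤ (1/2)[5 + √(25 + 4·42780)] = (1/2)[5 + √171145] ≈ (1/2)(5 + 413.6967) = 209.3484.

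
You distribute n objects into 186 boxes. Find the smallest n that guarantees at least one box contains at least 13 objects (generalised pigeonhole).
n = (13 − 1)·186 + 1 = 2233

By the generalised pigeonhole principle, to guarantee some box contains ≥ r objects we need more than (r − 1) · k objects total. Threshold: n = (r − 1) · k + 1. With r = 13 and k = 186: n = 12 · 186 + 1 = 2232 + 1 = 2233. For n = 2232 = 12 · 186, we can put exactly 12 objects in every box, avoiding 13 in any single one — so 2233 is tight.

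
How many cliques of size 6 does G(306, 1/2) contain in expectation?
E[# K_6] = C(306, 6) · (1/2)^C(6, 2) = 1085371516236 / 2^15 = 271342879059/8192 ≈ 33122910.041382

For each 6-subset S of vertices (there are C(306, 6) = 1085371516236 such S), let X_S = 1 if S induces a K_6 (all C(6, 2) = 15 edges present). Then P(X_S = 1) = (1/2)^15 = 1/32768. By linearity of expectation, E[# K_6] = C(306, 6) · (1/2)^15 = 1085371516236 / 32768 = 271342879059/8192 ≈ 33122910.041382.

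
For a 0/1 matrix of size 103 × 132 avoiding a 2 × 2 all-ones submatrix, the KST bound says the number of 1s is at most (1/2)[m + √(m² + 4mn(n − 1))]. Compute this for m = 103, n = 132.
z(103, 132; 2, 2) ≤ (1/2)[103 + √(103² + 4·103·132·131)] = (1/2)[103 + √7134913] = 1387.0629

Kővári–Sós–Turán: let r_1, ..., r_103 be the row sums and z = Σ r_i the total number of 1s. Each pair of columns can share at most one row with both entries 1 (else a 2×2 all-ones block appears), so Σ_i C(r_i, 2) ≤ C(132, 2) = 8646. By convexity Σ_i C(r_i, 2) ≥ 103·C(z/103, 2) = z(z − 103)/(2·103), giving z² − 103z − 103·132·131 ≤ 0 and hence z ≤ (1/2)[103 + √(10609 + 4·1781076)] = (1/2)[103 + √7134913] ≈ (1/2)(103 + 2671.1258) = 1387.0629.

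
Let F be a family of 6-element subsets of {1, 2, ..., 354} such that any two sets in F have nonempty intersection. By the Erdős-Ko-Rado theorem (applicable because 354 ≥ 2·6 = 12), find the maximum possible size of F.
max |F| = C(353, 5) = 44395270920

The Erdős-Ko-Rado theorem states: for n ≥ 2k, an intersecting family of k-subsets of an n-element set has size at most C(n − 1, k − 1), with equality for 'star' families {A ⊆ [n] : |A| = k, i ∈ A} (fix an element i). For n = 354, k = 6: C(353, 5) = 44395270920.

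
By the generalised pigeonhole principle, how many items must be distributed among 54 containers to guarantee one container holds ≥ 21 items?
n = (21 − 1)·54 + 1 = 1081

By the generalised pigeonhole principle, to guarantee some box contains ≥ r objects we need more than (r − 1) · k objects total. Threshold: n = (r − 1) · k + 1. With r = 21 and k = 54: n = 20 · 54 + 1 = 1080 + 1 = 1081. For n = 1080 = 20 · 54, we can put exactly 20 objects in every box, avoiding 21 in any single one — so 1081 is tight.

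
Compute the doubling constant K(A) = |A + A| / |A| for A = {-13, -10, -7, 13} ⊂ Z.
K = |A + A| / |A| = 9/4

Enumerate A + A = {a + b : a, b ∈ A}. With |A| = 4, there are |A|^2 = 16 ordered sum pairs; collecting distinct values, A + A = {-26, -23, -20, -17, -14, 0, 3, 6, 26}, so |A + A| = 9. Thus K = 9/4. For comparison, the minimum possible |A + A| over all 4-element sets is 2·4 − 1 = 7 (so min K = 7/4), attained only by arithmetic progressions.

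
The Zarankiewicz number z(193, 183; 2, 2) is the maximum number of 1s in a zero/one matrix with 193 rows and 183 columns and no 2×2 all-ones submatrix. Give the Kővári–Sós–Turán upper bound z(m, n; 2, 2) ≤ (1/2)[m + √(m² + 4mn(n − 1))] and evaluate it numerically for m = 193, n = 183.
z(193, 183; 2, 2) ≤ (1/2)[193 + √(193² + 4·193·183·182)] = (1/2)[193 + √25749481] = 2633.6973

Kővári–Sós–Turán: let r_1, ..., r_193 be the row sums and z = Σ r_i the total number of 1s. Each pair of columns can share at most one row with both entries 1 (else a 2×2 all-ones block appears), so Σ_i C(r_i, 2) ≤ C(183, 2) = 16653. By convexity Σ_i C(r_i, 2) ≥ 193·C(z/193, 2) = z(z − 193)/(2·193), giving z² − 193z − 193·183·182 ≤ 0 and hence z ≤ (1/2)[193 + √(37249 + 4·6428058)] = (1/2)[193 + √25749481] ≈ (1/2)(193 + 5074.3946) = 2633.6973.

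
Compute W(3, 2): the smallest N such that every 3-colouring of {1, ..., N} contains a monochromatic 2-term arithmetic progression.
W(3, 2) = 3 + 1 = 4

A 2-term AP is any pair of integers, so a monochromatic 2-AP exists iff some colour is used at least twice. With 3 colours, the colouring i ↦ i on {1, ..., 3} uses each colour once, avoiding any monochromatic pair, so W(3, 2) > 3. For {1, ..., 4}, pigeonhole forces two integers of the same colour, which form a monochromatic 2-AP. Hence W(3, 2) = 4.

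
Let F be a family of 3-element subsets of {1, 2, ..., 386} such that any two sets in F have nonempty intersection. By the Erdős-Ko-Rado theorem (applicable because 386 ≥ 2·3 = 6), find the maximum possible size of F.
max |F| = C(385, 2) = 73920

Erdős-Ko-Rado (1961): when n ≥ 2k, max |F| = C(n−1, k−1). The bound is attained by the star {A : i ∈ A} for any fixed i ∈ [n]. Here C(386−1, 3−1) = C(385, 2) = 73920.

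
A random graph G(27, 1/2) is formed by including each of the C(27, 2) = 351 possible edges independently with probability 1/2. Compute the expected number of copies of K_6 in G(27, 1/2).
E[# K_6] = C(27, 6) · (1/2)^C(6, 2) = 296010 / 2^15 = 148005/16384 ≈ 9.033508

For each 6-subset S of vertices (there are C(27, 6) = 296010 such S), let X_S = 1 if S induces a K_6 (all C(6, 2) = 15 edges present). Then P(X_S = 1) = (1/2)^15 = 1/32768. By linearity of expectation, E[# K_6] = C(27, 6) · (1/2)^15 = 296010 / 32768 = 148005/16384 ≈ 9.033508.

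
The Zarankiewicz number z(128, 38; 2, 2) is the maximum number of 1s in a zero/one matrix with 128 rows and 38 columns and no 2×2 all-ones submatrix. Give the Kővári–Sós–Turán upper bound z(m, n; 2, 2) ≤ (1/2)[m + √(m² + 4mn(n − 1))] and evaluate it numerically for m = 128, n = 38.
z(128, 38; 2, 2) ≤ (1/2)[128 + √(128² + 4·128·38·37)] = (1/2)[128 + √736256] = 493.0268

Kővári–Sós–Turán: let r_1, ..., r_128 be the row sums and z = Σ r_i the total number of 1s. Each pair of columns can share at most one row with both entries 1 (else a 2×2 all-ones block appears), so Σ_i C(r_i, 2) ≤ C(38, 2) = 703. By convexity Σ_i C(r_i, 2) ≥ 128·C(z/128, 2) = z(z − 128)/(2·128), giving z² − 128z − 128·38·37 ≤ 0 and hence z ≤ (1/2)[128 + √(16384 + 4·179968)] = (1/2)[128 + √736256] ≈ (1/2)(128 + 858.0536) = 493.0268.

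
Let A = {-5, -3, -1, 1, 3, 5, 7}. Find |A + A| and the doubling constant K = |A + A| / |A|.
K = |A + A| / |A| = 13/7

Enumerate A + A = {a + b : a, b ∈ A}. With |A| = 7, there are |A|^2 = 49 ordered sum pairs; collecting distinct values, A + A = {-10, -8, -6, -4, -2, 0, 2, 4, 6, 8, 10, 12, 14}, so |A + A| = 13. Thus K = 13/7. Here |A + A| = 2|A| − 1 = 13, the minimum possible — so K = 13/7 is minimal, which holds iff A is an arithmetic progression.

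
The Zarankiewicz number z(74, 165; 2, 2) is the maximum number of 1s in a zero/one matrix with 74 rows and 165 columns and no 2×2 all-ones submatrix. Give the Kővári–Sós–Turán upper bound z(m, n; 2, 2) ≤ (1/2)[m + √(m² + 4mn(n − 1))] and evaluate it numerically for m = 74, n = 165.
z(74, 165; 2, 2) ≤ (1/2)[74 + √(74² + 4·74·165·164)] = (1/2)[74 + √8015236] = 1452.5596

Kővári–Sós–Turán: let r_1, ..., r_74 be the row sums and z = Σ r_i the total number of 1s. Each pair of columns can share at most one row with both entries 1 (else a 2×2 all-ones block appears), so Σ_i C(r_i, 2) ≤ C(165, 2) = 13530. By convexity Σ_i C(r_i, 2) ≥ 74·C(z/74, 2) = z(z − 74)/(2·74), giving z² − 74z − 74·165·164 ≤ 0 and hence z ≤ (1/2)[74 + √(5476 + 4·2002440)] = (1/2)[74 + √8015236] ≈ (1/2)(74 + 2831.1192) = 1452.5596.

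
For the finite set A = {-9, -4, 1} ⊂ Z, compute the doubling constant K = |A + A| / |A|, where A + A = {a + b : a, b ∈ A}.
K = |A + A| / |A| = 5/3

Enumerate A + A = {a + b : a, b ∈ A}. With |A| = 3, there are |A|^2 = 9 ordered sum pairs; collecting distinct values, A + A = {-18, -13, -8, -3, 2}, so |A + A| = 5. Thus K = 5/3. Here |A + A| = 2|A| − 1 = 5, the minimum possible — so K = 5/3 is minimal, which holds iff A is an arithmetic progression.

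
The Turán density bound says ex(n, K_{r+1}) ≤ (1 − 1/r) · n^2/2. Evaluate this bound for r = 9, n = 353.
Turán density bound = (8/9) · 353^2/2 = 498436/9 ≈ 55381.7778

Turán's theorem: ex(n, K_{r+1}) is achieved by the complete r-partite Turán graph T(n, r) with parts as balanced as possible, and is at most (1 − 1/r) · n^2/2. For r = 9, n = 353: the density bound is (8/9) · 124609/2 = 498436/9 ≈ 55381.7778. The integer-valued extremum is e(T(353, 9)) = 55381, which is strictly less than the density bound 498436/9 since 9 ∤ 353 (the parts of T(353, 9) cannot all be equal).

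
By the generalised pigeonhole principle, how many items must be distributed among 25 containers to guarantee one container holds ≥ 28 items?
n = (28 − 1)·25 + 1 = 676

By the generalised pigeonhole principle, to guarantee some box contains ≥ r objects we need more than (r − 1) · k objects total. Threshold: n = (r − 1) · k + 1. With r = 28 and k = 25: n = 27 · 25 + 1 = 675 + 1 = 676. For n = 675 = 27 · 25, we can put exactly 27 objects in every box, avoiding 28 in any single one — so 676 is tight.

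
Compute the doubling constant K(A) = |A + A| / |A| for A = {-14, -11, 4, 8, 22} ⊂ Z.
K = |A + A| / |A| = 14/5

Enumerate A + A = {a + b : a, b ∈ A}. With |A| = 5, there are |A|^2 = 25 ordered sum pairs; collecting distinct values, A + A = {-28, -25, -22, -10, -7, -6, -3, 8, 11, 12, 16, 26, 30, 44}, so |A + A| = 14. Thus K = 14/5. For comparison, the minimum possible |A + A| over all 5-element sets is 2·5 − 1 = 9 (so min K = 9/5), attained only by arithmetic progressions.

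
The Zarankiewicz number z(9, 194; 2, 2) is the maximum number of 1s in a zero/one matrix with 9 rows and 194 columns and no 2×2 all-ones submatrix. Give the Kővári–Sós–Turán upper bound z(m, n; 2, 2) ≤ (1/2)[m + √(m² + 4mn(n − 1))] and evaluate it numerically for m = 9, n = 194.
z(9, 194; 2, 2) ≤ (1/2)[9 + √(9² + 4·9·194·193)] = (1/2)[9 + √1347993] = 585.0155

Kővári–Sós–Turán: let r_1, ..., r_9 be the row sums and z = Σ r_i the total number of 1s. Each pair of columns can share at most one row with both entries 1 (else a 2×2 all-ones block appears), so Σ_i C(r_i, 2) ≤ C(194, 2) = 18721. By convexity Σ_i C(r_i, 2) ≥ 9·C(z/9, 2) = z(z − 9)/(2·9), giving z² − 9z − 9·194·193 ≤ 0 and hence z ≤ (1/2)[9 + √(81 + 4·336978)] = (1/2)[9 + √1347993] ≈ (1/2)(9 + 1161.031) = 585.0155.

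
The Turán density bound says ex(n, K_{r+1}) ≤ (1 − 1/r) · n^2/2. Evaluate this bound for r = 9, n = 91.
Turán density bound = (8/9) · 91^2/2 = 33124/9 ≈ 3680.4444

Turán's theorem: ex(n, K_{r+1}) is achieved by the complete r-partite Turán graph T(n, r) with parts as balanced as possible, and is at most (1 − 1/r) · n^2/2. For r = 9, n = 91: the density bound is (8/9) · 8281/2 = 33124/9 ≈ 3680.4444. The integer-valued extremum is e(T(91, 9)) = 3680, which is strictly less than the density bound 33124/9 since 9 ∤ 91 (the parts of T(91, 9) cannot all be equal).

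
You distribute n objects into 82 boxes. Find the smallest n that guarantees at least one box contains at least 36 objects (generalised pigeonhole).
n = (36 − 1)·82 + 1 = 2871

By the generalised pigeonhole principle, to guarantee some box contains ≥ r objects we need more than (r − 1) · k objects total. Threshold: n = (r − 1) · k + 1. With r = 36 and k = 82: n = 35 · 82 + 1 = 2870 + 1 = 2871. For n = 2870 = 35 · 82, we can put exactly 35 objects in every box, avoiding 36 in any single one — so 2871 is tight.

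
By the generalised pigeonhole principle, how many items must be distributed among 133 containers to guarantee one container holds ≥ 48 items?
n = (48 − 1)·133 + 1 = 6252

By the generalised pigeonhole principle, to guarantee some box contains ≥ r objects we need more than (r − 1) · k objects total. Threshold: n = (r − 1) · k + 1. With r = 48 and k = 133: n = 47 · 133 + 1 = 6251 + 1 = 6252. For n = 6251 = 47 · 133, we can put exactly 47 objects in every box, avoiding 48 in any single one — so 6252 is tight.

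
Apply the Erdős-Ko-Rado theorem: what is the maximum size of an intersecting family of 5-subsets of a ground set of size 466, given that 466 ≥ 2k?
max |F| = C(465, 4) = 1923014940

Erdős-Ko-Rado (1961): when n ≥ 2k, max |F| = C(n−1, k−1). The bound is attained by the star {A : i ∈ A} for any fixed i ∈ [n]. Here C(466−1, 5−1) = C(465, 4) = 1923014940.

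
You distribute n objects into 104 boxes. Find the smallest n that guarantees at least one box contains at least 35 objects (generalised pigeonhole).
n = (35 − 1)·104 + 1 = 3537

By the generalised pigeonhole principle, to guarantee some box contains ≥ r objects we need more than (r − 1) · k objects total. Threshold: n = (r − 1) · k + 1. With r = 35 and k = 104: n = 34 · 104 + 1 = 3536 + 1 = 3537. For n = 3536 = 34 · 104, we can put exactly 34 objects in every box, avoiding 35 in any single one — so 3537 is tight.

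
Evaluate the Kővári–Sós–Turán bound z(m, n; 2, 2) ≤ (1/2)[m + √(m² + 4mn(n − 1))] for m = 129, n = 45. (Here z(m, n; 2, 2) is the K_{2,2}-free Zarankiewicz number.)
z(129, 45; 2, 2) ≤ (1/2)[129 + √(129² + 4·129·45·44)] = (1/2)[129 + √1038321] = 573.9902

Kővári–Sós–Turán: let r_1, ..., r_129 be the row sums and z = Σ r_i the total number of 1s. Each pair of columns can share at most one row with both entries 1 (else a 2×2 all-ones block appears), so Σ_i C(r_i, 2) ≤ C(45, 2) = 990. By convexity Σ_i C(r_i, 2) ≥ 129·C(z/129, 2) = z(z − 129)/(2·129), giving z² − 129z − 129·45·44 ≤ 0 and hence z ≤ (1/2)[129 + √(16641 + 4·255420)] = (1/2)[129 + √1038321] ≈ (1/2)(129 + 1018.9804) = 573.9902.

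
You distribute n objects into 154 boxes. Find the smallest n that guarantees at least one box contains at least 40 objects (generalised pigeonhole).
n = (40 − 1)·154 + 1 = 6007

By the generalised pigeonhole principle, to guarantee some box contains ≥ r objects we need more than (r − 1) · k objects total. Threshold: n = (r − 1) · k + 1. With r = 40 and k = 154: n = 39 · 154 + 1 = 6006 + 1 = 6007. For n = 6006 = 39 · 154, we can put exactly 39 objects in every box, avoiding 40 in any single one — so 6007 is tight.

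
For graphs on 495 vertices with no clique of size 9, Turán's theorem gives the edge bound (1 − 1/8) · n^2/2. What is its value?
Turán density bound = (7/8) · 495^2/2 = 1715175/16 ≈ 107198.4375

Turán's theorem: ex(n, K_{r+1}) is achieved by the complete r-partite Turán graph T(n, r) with parts as balanced as possible, and is at most (1 − 1/r) · n^2/2. For r = 8, n = 495: the density bound is (7/8) · 245025/2 = 1715175/16 ≈ 107198.4375. The integer-valued extremum is e(T(495, 8)) = 107198, which is strictly less than the density bound 1715175/16 since 8 ∤ 495 (the parts of T(495, 8) cannot all be equal).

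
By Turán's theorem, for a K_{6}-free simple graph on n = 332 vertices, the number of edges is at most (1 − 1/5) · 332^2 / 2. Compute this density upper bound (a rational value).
Turán density bound = (4/5) · 332^2/2 = 220448/5 ≈ 44089.6

Turán's theorem: ex(n, K_{r+1}) is achieved by the complete r-partite Turán graph T(n, r) with parts as balanced as possible, and is at most (1 − 1/r) · n^2/2. For r = 5, n = 332: the density bound is (4/5) · 110224/2 = 220448/5 ≈ 44089.6. The integer-valued extremum is e(T(332, 5)) = 44089, which is strictly less than the density bound 220448/5 since 5 ∤ 332 (the parts of T(332, 5) cannot all be equal).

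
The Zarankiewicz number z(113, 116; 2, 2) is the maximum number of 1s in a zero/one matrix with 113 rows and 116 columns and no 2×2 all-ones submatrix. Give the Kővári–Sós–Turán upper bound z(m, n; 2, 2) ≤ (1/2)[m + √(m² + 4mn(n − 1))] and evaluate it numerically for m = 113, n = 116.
z(113, 116; 2, 2) ≤ (1/2)[113 + √(113² + 4·113·116·115)] = (1/2)[113 + √6042449] = 1285.5697

Kővári–Sós–Turán: let r_1, ..., r_113 be the row sums and z = Σ r_i the total number of 1s. Each pair of columns can share at most one row with both entries 1 (else a 2×2 all-ones block appears), so Σ_i C(r_i, 2) ≤ C(116, 2) = 6670. By convexity Σ_i C(r_i, 2) ≥ 113·C(z/113, 2) = z(z − 113)/(2·113), giving z² − 113z − 113·116·115 ≤ 0 and hence z ≤ (1/2)[113 + √(12769 + 4·1507420)] = (1/2)[113 + √6042449] ≈ (1/2)(113 + 2458.1393) = 1285.5697.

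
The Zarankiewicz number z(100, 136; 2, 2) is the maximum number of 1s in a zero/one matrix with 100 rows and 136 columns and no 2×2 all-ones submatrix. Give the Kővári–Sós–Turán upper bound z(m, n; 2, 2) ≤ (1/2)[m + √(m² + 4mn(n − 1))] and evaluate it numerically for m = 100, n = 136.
z(100, 136; 2, 2) ≤ (1/2)[100 + √(100² + 4·100·136·135)] = (1/2)[100 + √7354000] = 1405.913

Kővári–Sós–Turán: let r_1, ..., r_100 be the row sums and z = Σ r_i the total number of 1s. Each pair of columns can share at most one row with both entries 1 (else a 2×2 all-ones block appears), so Σ_i C(r_i, 2) ≤ C(136, 2) = 9180. By convexity Σ_i C(r_i, 2) ≥ 100·C(z/100, 2) = z(z − 100)/(2·100), giving z² − 100z − 100·136·135 ≤ 0 and hence z ≤ (1/2)[100 + √(10000 + 4·1836000)] = (1/2)[100 + √7354000] ≈ (1/2)(100 + 2711.826) = 1405.913.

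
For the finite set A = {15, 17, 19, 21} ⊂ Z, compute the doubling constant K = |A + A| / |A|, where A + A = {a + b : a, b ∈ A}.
K = |A + A| / |A| = 7/4

Enumerate A + A = {a + b : a, b ∈ A}. With |A| = 4, there are |A|^2 = 16 ordered sum pairs; collecting distinct values, A + A = {30, 32, 34, 36, 38, 40, 42}, so |A + A| = 7. Thus K = 7/4. Here |A + A| = 2|A| − 1 = 7, the minimum possible — so K = 7/4 is minimal, which holds iff A is an arithmetic progression.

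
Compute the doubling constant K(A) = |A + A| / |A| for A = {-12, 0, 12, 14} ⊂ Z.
K = |A + A| / |A| = 9/4

Enumerate A + A = {a + b : a, b ∈ A}. With |A| = 4, there are |A|^2 = 16 ordered sum pairs; collecting distinct values, A + A = {-24, -12, 0, 2, 12, 14, 24, 26, 28}, so |A + A| = 9. Thus K = 9/4. For comparison, the minimum possible |A + A| over all 4-element sets is 2·4 − 1 = 7 (so min K = 7/4), attained only by arithmetic progressions.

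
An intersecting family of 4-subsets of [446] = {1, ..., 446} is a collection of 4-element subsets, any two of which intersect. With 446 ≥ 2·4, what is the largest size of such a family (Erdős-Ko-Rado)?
max |F| = C(445, 3) = 14587990

Erdős-Ko-Rado (1961): when n ≥ 2k, max |F| = C(n−1, k−1). The bound is attained by the star {A : i ∈ A} for any fixed i ∈ [n]. Here C(446−1, 4−1) = C(445, 3) = 14587990.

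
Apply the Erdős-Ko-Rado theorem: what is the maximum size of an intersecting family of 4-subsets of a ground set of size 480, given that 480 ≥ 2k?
max |F| = C(479, 3) = 18202479

Erdős-Ko-Rado (1961): when n ≥ 2k, max |F| = C(n−1, k−1). The bound is attained by the star {A : i ∈ A} for any fixed i ∈ [n]. Here C(480−1, 4−1) = C(479, 3) = 18202479.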